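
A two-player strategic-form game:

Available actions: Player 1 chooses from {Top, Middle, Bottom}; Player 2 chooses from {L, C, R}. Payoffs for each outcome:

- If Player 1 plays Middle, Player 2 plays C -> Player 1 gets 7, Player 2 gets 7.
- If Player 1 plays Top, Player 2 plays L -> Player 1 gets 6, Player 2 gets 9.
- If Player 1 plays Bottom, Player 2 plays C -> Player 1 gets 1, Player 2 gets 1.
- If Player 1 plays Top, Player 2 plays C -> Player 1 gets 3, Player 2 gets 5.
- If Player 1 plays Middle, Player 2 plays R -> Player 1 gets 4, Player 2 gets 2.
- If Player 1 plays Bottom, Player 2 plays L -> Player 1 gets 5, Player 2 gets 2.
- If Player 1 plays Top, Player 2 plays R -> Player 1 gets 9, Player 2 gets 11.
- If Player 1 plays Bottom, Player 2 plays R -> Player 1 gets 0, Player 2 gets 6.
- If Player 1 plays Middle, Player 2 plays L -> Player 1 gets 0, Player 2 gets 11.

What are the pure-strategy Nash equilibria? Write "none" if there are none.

Pure NE: (Top, R)

Player 1 against L: payoffs 6, 0, 5 → best response Top.
Player 1 against C: payoffs 3, 7, 1 → best response Middle.
Player 1 against R: payoffs 9, 4, 0 → best response Top.
Player 2 against Top: payoffs 9, 5, 11 → best response R.
Player 2 against Middle: payoffs 11, 7, 2 → best response L.
Player 2 against Bottom: payoffs 2, 1, 6 → best response R.
Mutual best responses: (Top, R).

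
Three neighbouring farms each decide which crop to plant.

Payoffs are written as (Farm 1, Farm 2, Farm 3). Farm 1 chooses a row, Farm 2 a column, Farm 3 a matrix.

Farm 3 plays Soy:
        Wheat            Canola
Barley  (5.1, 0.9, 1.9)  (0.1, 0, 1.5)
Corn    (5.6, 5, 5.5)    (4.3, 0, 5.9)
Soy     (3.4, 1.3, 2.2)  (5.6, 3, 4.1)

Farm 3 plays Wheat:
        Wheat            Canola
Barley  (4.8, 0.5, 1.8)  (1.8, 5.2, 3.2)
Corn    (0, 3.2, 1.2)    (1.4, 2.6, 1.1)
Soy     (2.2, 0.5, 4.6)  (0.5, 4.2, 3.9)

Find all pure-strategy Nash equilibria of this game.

Pure-strategy Nash equilibria: (Barley, Canola, Wheat), (Corn, Wheat, Soy), (Soy, Canola, Soy)

Farm 1 against (Wheat, Soy): payoffs 5.1, 5.6, 3.4 → best response Corn.
Farm 1 against (Wheat, Wheat): payoffs 4.8, 0, 2.2 → best response Barley.
Farm 1 against (Canola, Soy): payoffs 0.1, 4.3, 5.6 → best response Soy.
Farm 1 against (Canola, Wheat): payoffs 1.8, 1.4, 0.5 → best response Barley.
Farm 2 against (Barley, Soy): payoffs 0.9, 0 → best response Wheat.
Farm 2 against (Barley, Wheat): payoffs 0.5, 5.2 → best response Canola.
Farm 2 against (Corn, Soy): payoffs 5, 0 → best response Wheat.
Farm 2 against (Corn, Wheat): payoffs 3.2, 2.6 → best response Wheat.
Farm 2 against (Soy, Soy): payoffs 1.3, 3 → best response Canola.
Farm 2 against (Soy, Wheat): payoffs 0.5, 4.2 → best response Canola.
Farm 3 against (Barley, Wheat): payoffs 1.9, 1.8 → best response Soy.
Farm 3 against (Barley, Canola): payoffs 1.5, 3.2 → best response Wheat.
Farm 3 against (Corn, Wheat): payoffs 5.5, 1.2 → best response Soy.
Farm 3 against (Corn, Canola): payoffs 5.9, 1.1 → best response Soy.
Farm 3 against (Soy, Wheat): payoffs 2.2, 4.6 → best response Wheat.
Farm 3 against (Soy, Canola): payoffs 4.1, 3.9 → best response Soy.
Mutual best responses: (Barley, Canola, Wheat); (Corn, Wheat, Soy); (Soy, Canola, Soy).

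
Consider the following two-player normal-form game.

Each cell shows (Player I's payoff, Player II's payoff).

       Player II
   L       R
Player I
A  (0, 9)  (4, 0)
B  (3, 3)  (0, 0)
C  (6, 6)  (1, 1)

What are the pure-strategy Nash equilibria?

(A, L): Player I can switch to B (0 → 3). Not NE.
(A, R): Player II can switch to L (0 → 9). Not NE.
(B, L): Player I can switch to C (3 → 6). Not NE.
(B, R): Player I can switch to A (0 → 4). Not NE.
(C, L): Player I gets 6, best alternative 3; Player II gets 6, best alternative 1. No profitable deviation — NE.
(C, R): Player I can switch to A (1 → 4). Not NE.

Pure NE: (C, L)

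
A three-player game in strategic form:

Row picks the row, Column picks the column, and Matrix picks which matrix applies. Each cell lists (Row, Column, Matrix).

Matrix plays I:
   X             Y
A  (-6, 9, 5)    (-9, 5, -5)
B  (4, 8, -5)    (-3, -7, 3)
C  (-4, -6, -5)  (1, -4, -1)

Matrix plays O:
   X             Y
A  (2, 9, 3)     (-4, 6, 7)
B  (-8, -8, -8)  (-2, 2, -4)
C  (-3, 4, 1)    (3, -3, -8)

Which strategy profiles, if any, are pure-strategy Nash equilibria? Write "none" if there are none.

(B, X, I) and (C, Y, I)

(A, X, I): Row can switch to B (-6 → 4). Not NE.
(A, X, O): Matrix can switch to I (3 → 5). Not NE.
(A, Y, I): Row can switch to B (-9 → -3). Not NE.
(A, Y, O): Row can switch to B (-4 → -2). Not NE.
(B, X, I): Row gets 4, best alternative -4; Column gets 8, best alternative -7; Matrix gets -5, best alternative -8. No profitable deviation — NE.
(B, X, O): Row can switch to A (-8 → 2). Not NE.
(B, Y, I): Row can switch to C (-3 → 1). Not NE.
(C, Y, I): Row gets 1, best alternative -3; Column gets -4, best alternative -6; Matrix gets -1, best alternative -8. No profitable deviation — NE.
(The remaining 4 profiles each have a profitable deviation by the same check.)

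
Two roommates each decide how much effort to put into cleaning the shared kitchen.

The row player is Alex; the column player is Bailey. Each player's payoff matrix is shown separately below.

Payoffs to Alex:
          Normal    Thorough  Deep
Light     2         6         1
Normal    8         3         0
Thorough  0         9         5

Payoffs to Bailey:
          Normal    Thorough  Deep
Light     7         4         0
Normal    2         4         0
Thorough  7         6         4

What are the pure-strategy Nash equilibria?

Mark each player's best response to every combination of opponents' strategies; a profile where every player is best-responding is a pure Nash equilibrium.
Alex against Normal: payoffs 2, 8, 0 → best response Normal.
Alex against Thorough: payoffs 6, 3, 9 → best response Thorough.
Alex against Deep: payoffs 1, 0, 5 → best response Thorough.
Bailey against Light: payoffs 7, 4, 0 → best response Normal.
Bailey against Normal: payoffs 2, 4, 0 → best response Thorough.
Bailey against Thorough: payoffs 7, 6, 4 → best response Normal.
No profile is a mutual best response for all players.

none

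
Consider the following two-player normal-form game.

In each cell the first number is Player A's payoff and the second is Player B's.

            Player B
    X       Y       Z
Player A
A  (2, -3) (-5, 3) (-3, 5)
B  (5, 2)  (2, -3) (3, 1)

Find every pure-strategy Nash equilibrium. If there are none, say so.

Player A against X: payoffs 2, 5 → best response B.
Player A against Y: payoffs -5, 2 → best response B.
Player A against Z: payoffs -3, 3 → best response B.
Player B against A: payoffs -3, 3, 5 → best response Z.
Player B against B: payoffs 2, -3, 1 → best response X.
Mutual best responses: (B, X).

Pure NE: (B, X)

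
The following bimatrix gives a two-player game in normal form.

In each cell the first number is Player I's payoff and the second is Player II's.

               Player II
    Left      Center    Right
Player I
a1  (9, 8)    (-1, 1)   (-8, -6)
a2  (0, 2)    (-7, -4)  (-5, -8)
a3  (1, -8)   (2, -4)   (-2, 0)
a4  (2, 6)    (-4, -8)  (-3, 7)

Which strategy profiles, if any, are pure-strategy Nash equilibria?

The pure Nash equilibria are (a1, Left) and (a3, Right).

(a1, Left): Player I gets 9, best alternative 2; Player II gets 8, best alternative 1. No profitable deviation — NE.
(a1, Center): Player I can switch to a3 (-1 → 2). Not NE.
(a1, Right): Player I can switch to a2 (-8 → -5). Not NE.
(a2, Left): Player I can switch to a1 (0 → 9). Not NE.
(a2, Center): Player I can switch to a1 (-7 → -1). Not NE.
(a2, Right): Player I can switch to a3 (-5 → -2). Not NE.
(a3, Left): Player I can switch to a1 (1 → 9). Not NE.
(a3, Center): Player II can switch to Right (-4 → 0). Not NE.
(a3, Right): Player I gets -2, best alternative -3; Player II gets 0, best alternative -4. No profitable deviation — NE.
(a4, Left): Player I can switch to a1 (2 → 9). Not NE.
(The remaining 2 profiles each have a profitable deviation by the same check.)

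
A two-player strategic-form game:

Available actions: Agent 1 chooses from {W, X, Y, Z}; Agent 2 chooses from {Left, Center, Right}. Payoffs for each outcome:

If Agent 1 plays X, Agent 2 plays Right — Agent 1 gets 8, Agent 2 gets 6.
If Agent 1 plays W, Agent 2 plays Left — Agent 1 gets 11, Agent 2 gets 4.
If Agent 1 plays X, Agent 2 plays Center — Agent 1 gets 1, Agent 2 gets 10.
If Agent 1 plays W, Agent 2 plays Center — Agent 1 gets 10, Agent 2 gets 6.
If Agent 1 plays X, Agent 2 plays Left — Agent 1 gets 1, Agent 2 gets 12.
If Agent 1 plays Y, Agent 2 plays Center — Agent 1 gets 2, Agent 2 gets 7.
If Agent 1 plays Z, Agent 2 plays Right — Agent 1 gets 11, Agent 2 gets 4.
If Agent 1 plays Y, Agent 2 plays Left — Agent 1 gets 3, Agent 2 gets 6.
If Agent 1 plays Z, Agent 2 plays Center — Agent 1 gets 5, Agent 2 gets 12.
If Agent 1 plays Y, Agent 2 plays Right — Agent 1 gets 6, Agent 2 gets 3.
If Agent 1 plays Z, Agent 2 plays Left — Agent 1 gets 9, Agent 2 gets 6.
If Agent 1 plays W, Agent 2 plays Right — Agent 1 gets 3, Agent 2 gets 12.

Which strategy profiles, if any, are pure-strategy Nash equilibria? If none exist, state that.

For each player, find the best response to each opponent profile; mutual best responses are the pure NE.
Agent 1 against Left: payoffs 11, 1, 3, 9 → best response W.
Agent 1 against Center: payoffs 10, 1, 2, 5 → best response W.
Agent 1 against Right: payoffs 3, 8, 6, 11 → best response Z.
Agent 2 against W: payoffs 4, 6, 12 → best response Right.
Agent 2 against X: payoffs 12, 10, 6 → best response Left.
Agent 2 against Y: payoffs 6, 7, 3 → best response Center.
Agent 2 against Z: payoffs 6, 12, 4 → best response Center.
No profile is a mutual best response for all players.

No pure-strategy Nash equilibrium.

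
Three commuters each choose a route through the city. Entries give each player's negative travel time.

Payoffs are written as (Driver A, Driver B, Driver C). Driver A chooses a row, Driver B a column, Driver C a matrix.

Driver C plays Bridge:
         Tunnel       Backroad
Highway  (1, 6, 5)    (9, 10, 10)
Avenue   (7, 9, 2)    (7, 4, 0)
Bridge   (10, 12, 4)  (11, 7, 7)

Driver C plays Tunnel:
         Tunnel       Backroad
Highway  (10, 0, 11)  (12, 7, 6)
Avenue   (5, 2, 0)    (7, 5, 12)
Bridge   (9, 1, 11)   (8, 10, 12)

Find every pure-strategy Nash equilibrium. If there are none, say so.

Driver A against (Tunnel, Bridge): payoffs 1, 7, 10 → best response Bridge.
Driver A against (Tunnel, Tunnel): payoffs 10, 5, 9 → best response Highway.
Driver A against (Backroad, Bridge): payoffs 9, 7, 11 → best response Bridge.
Driver A against (Backroad, Tunnel): payoffs 12, 7, 8 → best response Highway.
Driver B against (Highway, Bridge): payoffs 6, 10 → best response Backroad.
Driver B against (Highway, Tunnel): payoffs 0, 7 → best response Backroad.
Driver B against (Avenue, Bridge): payoffs 9, 4 → best response Tunnel.
Driver B against (Avenue, Tunnel): payoffs 2, 5 → best response Backroad.
Driver B against (Bridge, Bridge): payoffs 12, 7 → best response Tunnel.
Driver B against (Bridge, Tunnel): payoffs 1, 10 → best response Backroad.
Driver C against (Highway, Tunnel): payoffs 5, 11 → best response Tunnel.
Driver C against (Highway, Backroad): payoffs 10, 6 → best response Bridge.
Driver C against (Avenue, Tunnel): payoffs 2, 0 → best response Bridge.
Driver C against (Avenue, Backroad): payoffs 0, 12 → best response Tunnel.
Driver C against (Bridge, Tunnel): payoffs 4, 11 → best response Tunnel.
Driver C against (Bridge, Backroad): payoffs 7, 12 → best response Tunnel.
No profile is a mutual best response for all players.

No pure-strategy Nash equilibrium.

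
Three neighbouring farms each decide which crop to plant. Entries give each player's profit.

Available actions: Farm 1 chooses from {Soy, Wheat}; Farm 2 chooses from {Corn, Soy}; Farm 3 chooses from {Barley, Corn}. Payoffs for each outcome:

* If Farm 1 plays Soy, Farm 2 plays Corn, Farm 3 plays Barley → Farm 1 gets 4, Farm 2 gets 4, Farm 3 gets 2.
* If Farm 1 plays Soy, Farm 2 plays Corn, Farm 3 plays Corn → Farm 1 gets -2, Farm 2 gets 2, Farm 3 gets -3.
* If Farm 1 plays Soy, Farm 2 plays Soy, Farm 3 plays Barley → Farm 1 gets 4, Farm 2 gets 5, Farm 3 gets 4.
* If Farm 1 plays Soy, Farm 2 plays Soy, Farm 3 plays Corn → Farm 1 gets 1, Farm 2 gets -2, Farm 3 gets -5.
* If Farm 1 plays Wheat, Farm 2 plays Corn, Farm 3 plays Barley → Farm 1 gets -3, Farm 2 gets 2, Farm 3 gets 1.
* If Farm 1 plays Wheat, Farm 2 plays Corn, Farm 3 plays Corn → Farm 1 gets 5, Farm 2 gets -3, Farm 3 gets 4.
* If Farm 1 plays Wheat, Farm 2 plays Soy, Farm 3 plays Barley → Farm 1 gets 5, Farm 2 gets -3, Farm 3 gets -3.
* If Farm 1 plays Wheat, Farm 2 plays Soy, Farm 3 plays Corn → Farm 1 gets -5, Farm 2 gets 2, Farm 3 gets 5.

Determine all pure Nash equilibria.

There is no pure-strategy Nash equilibrium.

Mark each player's best response to every combination of opponents' strategies; a profile where every player is best-responding is a pure Nash equilibrium.
Farm 1 against (Corn, Barley): payoffs 4, -3 → best response Soy.
Farm 1 against (Corn, Corn): payoffs -2, 5 → best response Wheat.
Farm 1 against (Soy, Barley): payoffs 4, 5 → best response Wheat.
Farm 1 against (Soy, Corn): payoffs 1, -5 → best response Soy.
Farm 2 against (Soy, Barley): payoffs 4, 5 → best response Soy.
Farm 2 against (Soy, Corn): payoffs 2, -2 → best response Corn.
Farm 2 against (Wheat, Barley): payoffs 2, -3 → best response Corn.
Farm 2 against (Wheat, Corn): payoffs -3, 2 → best response Soy.
Farm 3 against (Soy, Corn): payoffs 2, -3 → best response Barley.
Farm 3 against (Soy, Soy): payoffs 4, -5 → best response Barley.
Farm 3 against (Wheat, Corn): payoffs 1, 4 → best response Corn.
Farm 3 against (Wheat, Soy): payoffs -3, 5 → best response Corn.
No profile is a mutual best response for all players.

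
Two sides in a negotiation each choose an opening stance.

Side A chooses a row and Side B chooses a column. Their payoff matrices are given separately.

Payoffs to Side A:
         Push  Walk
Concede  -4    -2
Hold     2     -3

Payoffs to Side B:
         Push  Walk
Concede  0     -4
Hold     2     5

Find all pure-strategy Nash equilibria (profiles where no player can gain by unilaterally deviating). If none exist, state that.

No pure-strategy Nash equilibrium.

Side A against Push: payoffs -4, 2 → best response Hold.
Side A against Walk: payoffs -2, -3 → best response Concede.
Side B against Concede: payoffs 0, -4 → best response Push.
Side B against Hold: payoffs 2, 5 → best response Walk.
No profile is a mutual best response for all players.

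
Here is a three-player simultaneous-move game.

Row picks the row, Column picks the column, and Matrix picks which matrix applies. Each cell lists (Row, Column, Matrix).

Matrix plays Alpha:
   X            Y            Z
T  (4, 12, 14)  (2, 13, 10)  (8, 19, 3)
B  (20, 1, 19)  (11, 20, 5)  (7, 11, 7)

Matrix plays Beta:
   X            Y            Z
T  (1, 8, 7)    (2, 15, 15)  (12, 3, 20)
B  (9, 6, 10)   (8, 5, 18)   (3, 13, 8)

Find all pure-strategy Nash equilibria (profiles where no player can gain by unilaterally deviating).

Row against (X, Alpha): payoffs 4, 20 → best response B.
Row against (X, Beta): payoffs 1, 9 → best response B.
Row against (Y, Alpha): payoffs 2, 11 → best response B.
Row against (Y, Beta): payoffs 2, 8 → best response B.
Row against (Z, Alpha): payoffs 8, 7 → best response T.
Row against (Z, Beta): payoffs 12, 3 → best response T.
Column against (T, Alpha): payoffs 12, 13, 19 → best response Z.
Column against (T, Beta): payoffs 8, 15, 3 → best response Y.
Column against (B, Alpha): payoffs 1, 20, 11 → best response Y.
Column against (B, Beta): payoffs 6, 5, 13 → best response Z.
Matrix against (T, X): payoffs 14, 7 → best response Alpha.
Matrix against (T, Y): payoffs 10, 15 → best response Beta.
Matrix against (T, Z): payoffs 3, 20 → best response Beta.
Matrix against (B, X): payoffs 19, 10 → best response Alpha.
Matrix against (B, Y): payoffs 5, 18 → best response Beta.
Matrix against (B, Z): payoffs 7, 8 → best response Beta.
No profile is a mutual best response for all players.

This game has no pure Nash equilibrium.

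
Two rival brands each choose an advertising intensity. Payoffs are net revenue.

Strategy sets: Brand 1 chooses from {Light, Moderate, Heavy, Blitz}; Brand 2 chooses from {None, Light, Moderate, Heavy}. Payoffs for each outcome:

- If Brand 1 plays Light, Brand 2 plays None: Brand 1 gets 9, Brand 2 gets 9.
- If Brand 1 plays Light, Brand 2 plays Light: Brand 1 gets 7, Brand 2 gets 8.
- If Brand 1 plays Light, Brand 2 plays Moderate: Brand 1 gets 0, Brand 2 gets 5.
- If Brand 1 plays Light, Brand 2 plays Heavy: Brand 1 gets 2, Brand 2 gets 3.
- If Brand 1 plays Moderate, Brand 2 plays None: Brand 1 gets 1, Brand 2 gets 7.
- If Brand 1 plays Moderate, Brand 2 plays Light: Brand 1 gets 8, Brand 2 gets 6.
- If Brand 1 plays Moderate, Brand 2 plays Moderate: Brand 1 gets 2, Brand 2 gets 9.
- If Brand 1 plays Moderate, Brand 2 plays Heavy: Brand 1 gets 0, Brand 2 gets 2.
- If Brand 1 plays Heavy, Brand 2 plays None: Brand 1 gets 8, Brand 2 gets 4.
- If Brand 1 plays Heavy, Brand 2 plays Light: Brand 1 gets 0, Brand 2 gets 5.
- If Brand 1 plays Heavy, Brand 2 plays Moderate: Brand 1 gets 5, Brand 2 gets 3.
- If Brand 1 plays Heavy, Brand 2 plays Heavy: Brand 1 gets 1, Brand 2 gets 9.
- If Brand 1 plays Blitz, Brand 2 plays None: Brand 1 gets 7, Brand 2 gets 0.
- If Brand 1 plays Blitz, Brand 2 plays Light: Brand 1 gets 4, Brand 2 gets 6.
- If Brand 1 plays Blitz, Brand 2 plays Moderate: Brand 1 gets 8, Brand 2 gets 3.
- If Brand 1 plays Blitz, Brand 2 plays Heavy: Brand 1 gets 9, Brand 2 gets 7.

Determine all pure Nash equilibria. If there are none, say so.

(Light, None), (Blitz, Heavy)

Brand 1 against None: payoffs 9, 1, 8, 7 → best response Light.
Brand 1 against Light: payoffs 7, 8, 0, 4 → best response Moderate.
Brand 1 against Moderate: payoffs 0, 2, 5, 8 → best response Blitz.
Brand 1 against Heavy: payoffs 2, 0, 1, 9 → best response Blitz.
Brand 2 against Light: payoffs 9, 8, 5, 3 → best response None.
Brand 2 against Moderate: payoffs 7, 6, 9, 2 → best response Moderate.
Brand 2 against Heavy: payoffs 4, 5, 3, 9 → best response Heavy.
Brand 2 against Blitz: payoffs 0, 6, 3, 7 → best response Heavy.
Mutual best responses: (Light, None); (Blitz, Heavy).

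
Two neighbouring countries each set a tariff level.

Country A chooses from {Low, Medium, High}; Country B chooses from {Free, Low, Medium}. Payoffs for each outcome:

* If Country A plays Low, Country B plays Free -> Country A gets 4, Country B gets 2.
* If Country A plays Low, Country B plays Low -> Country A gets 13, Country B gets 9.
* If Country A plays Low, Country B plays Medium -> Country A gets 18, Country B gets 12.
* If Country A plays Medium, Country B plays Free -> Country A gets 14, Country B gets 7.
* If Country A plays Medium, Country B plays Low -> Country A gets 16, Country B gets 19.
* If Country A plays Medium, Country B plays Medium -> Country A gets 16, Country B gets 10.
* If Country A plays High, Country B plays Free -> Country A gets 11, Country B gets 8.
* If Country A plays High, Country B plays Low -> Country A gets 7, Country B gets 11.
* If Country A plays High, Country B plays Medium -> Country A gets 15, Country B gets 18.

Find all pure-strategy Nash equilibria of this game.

Pure-strategy Nash equilibria: (Low, Medium) and (Medium, Low)

(Low, Free): Country A can switch to Medium (4 → 14). Not NE.
(Low, Low): Country A can switch to Medium (13 → 16). Not NE.
(Low, Medium): Country A gets 18, best alternative 16; Country B gets 12, best alternative 9. No profitable deviation — NE.
(Medium, Free): Country B can switch to Low (7 → 19). Not NE.
(Medium, Low): Country A gets 16, best alternative 13; Country B gets 19, best alternative 10. No profitable deviation — NE.
(Medium, Medium): Country A can switch to Low (16 → 18). Not NE.
(High, Free): Country A can switch to Medium (11 → 14). Not NE.
(High, Low): Country A can switch to Low (7 → 13). Not NE.
(High, Medium): Country A can switch to Low (15 → 18). Not NE.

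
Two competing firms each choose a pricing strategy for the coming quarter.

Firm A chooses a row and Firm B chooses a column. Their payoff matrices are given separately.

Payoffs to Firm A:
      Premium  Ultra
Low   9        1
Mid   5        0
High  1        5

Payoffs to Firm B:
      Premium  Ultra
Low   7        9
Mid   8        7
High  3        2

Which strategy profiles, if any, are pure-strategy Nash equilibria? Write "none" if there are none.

No pure-strategy Nash equilibrium.

Firm A against Premium: payoffs 9, 5, 1 → best response Low.
Firm A against Ultra: payoffs 1, 0, 5 → best response High.
Firm B against Low: payoffs 7, 9 → best response Ultra.
Firm B against Mid: payoffs 8, 7 → best response Premium.
Firm B against High: payoffs 3, 2 → best response Premium.
No profile is a mutual best response for all players.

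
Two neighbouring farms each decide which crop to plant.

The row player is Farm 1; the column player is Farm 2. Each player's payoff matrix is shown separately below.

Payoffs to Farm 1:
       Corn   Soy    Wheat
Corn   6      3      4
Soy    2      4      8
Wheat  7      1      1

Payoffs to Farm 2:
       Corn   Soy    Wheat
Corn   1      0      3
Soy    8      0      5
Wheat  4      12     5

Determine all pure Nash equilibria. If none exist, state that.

This game has no pure Nash equilibrium.

Farm 1 against Corn: payoffs 6, 2, 7 → best response Wheat.
Farm 1 against Soy: payoffs 3, 4, 1 → best response Soy.
Farm 1 against Wheat: payoffs 4, 8, 1 → best response Soy.
Farm 2 against Corn: payoffs 1, 0, 3 → best response Wheat.
Farm 2 against Soy: payoffs 8, 0, 5 → best response Corn.
Farm 2 against Wheat: payoffs 4, 12, 5 → best response Soy.
No profile is a mutual best response for all players.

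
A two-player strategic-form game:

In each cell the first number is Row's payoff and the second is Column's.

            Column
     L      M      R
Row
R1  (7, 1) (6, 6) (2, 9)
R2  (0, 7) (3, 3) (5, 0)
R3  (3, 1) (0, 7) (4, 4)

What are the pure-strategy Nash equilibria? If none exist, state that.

This game has no pure Nash equilibrium.

Row against L: payoffs 7, 0, 3 → best response R1.
Row against M: payoffs 6, 3, 0 → best response R1.
Row against R: payoffs 2, 5, 4 → best response R2.
Column against R1: payoffs 1, 6, 9 → best response R.
Column against R2: payoffs 7, 3, 0 → best response L.
Column against R3: payoffs 1, 7, 4 → best response M.
No profile is a mutual best response for all players.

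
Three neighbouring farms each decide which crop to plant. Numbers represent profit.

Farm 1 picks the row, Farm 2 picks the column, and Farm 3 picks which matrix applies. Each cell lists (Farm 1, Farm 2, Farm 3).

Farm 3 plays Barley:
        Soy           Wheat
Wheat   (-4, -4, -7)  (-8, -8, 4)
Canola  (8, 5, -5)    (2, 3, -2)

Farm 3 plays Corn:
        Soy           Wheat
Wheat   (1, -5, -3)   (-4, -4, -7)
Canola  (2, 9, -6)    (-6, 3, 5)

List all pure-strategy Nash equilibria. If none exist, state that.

Pure NE: (Canola, Soy, Barley)

(Wheat, Soy, Barley): Farm 1 can switch to Canola (-4 → 8). Not NE.
(Wheat, Soy, Corn): Farm 1 can switch to Canola (1 → 2). Not NE.
(Wheat, Wheat, Barley): Farm 1 can switch to Canola (-8 → 2). Not NE.
(Wheat, Wheat, Corn): Farm 3 can switch to Barley (-7 → 4). Not NE.
(Canola, Soy, Barley): Farm 1 gets 8, best alternative -4; Farm 2 gets 5, best alternative 3; Farm 3 gets -5, best alternative -6. No profitable deviation — NE.
(Canola, Soy, Corn): Farm 3 can switch to Barley (-6 → -5). Not NE.
(Canola, Wheat, Barley): Farm 2 can switch to Soy (3 → 5). Not NE.
(Canola, Wheat, Corn): Farm 1 can switch to Wheat (-6 → -4). Not NE.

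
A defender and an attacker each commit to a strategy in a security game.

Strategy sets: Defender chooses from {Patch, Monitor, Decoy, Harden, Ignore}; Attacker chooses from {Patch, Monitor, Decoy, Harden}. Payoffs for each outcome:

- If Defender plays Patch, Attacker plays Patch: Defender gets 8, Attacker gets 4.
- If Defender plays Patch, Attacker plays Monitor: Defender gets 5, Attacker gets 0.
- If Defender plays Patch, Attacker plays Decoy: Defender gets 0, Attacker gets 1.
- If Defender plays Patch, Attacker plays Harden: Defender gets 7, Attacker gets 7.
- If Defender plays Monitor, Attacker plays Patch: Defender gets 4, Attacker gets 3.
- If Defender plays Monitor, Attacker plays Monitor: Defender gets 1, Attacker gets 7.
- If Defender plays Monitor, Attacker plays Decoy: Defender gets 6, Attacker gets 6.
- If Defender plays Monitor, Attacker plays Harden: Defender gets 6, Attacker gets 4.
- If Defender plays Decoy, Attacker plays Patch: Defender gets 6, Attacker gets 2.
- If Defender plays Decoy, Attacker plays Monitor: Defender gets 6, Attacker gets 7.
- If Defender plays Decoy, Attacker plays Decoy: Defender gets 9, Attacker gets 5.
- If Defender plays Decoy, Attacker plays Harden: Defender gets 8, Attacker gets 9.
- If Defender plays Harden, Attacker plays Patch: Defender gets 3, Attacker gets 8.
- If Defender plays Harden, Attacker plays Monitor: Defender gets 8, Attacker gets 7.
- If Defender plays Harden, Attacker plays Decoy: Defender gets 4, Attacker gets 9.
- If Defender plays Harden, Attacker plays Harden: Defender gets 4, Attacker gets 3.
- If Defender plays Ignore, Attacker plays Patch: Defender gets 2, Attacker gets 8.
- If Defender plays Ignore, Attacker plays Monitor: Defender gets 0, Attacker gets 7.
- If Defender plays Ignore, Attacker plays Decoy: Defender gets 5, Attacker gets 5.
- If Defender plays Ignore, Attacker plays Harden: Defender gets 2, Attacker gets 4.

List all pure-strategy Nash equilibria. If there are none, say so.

For each strategy profile, look for a profitable unilateral deviation.
(Patch, Patch): Attacker can switch to Harden (4 → 7). Not NE.
(Patch, Monitor): Defender can switch to Decoy (5 → 6). Not NE.
(Patch, Decoy): Defender can switch to Monitor (0 → 6). Not NE.
(Patch, Harden): Defender can switch to Decoy (7 → 8). Not NE.
(Monitor, Patch): Defender can switch to Patch (4 → 8). Not NE.
(Monitor, Monitor): Defender can switch to Patch (1 → 5). Not NE.
(Decoy, Harden): Defender gets 8, best alternative 7; Attacker gets 9, best alternative 7. No profitable deviation — NE.
(The remaining 13 profiles each have a profitable deviation by the same check.)

The unique pure-strategy Nash equilibrium is (Decoy, Harden).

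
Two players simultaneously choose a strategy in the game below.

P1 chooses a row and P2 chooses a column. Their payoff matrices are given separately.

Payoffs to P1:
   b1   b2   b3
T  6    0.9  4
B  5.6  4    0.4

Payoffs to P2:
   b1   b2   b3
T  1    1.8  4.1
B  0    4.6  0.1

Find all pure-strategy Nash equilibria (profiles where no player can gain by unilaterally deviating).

Pure-strategy Nash equilibria: (T, b3); (B, b2)

P1 against b1: payoffs 6, 5.6 → best response T.
P1 against b2: payoffs 0.9, 4 → best response B.
P1 against b3: payoffs 4, 0.4 → best response T.
P2 against T: payoffs 1, 1.8, 4.1 → best response b3.
P2 against B: payoffs 0, 4.6, 0.1 → best response b2.
Mutual best responses: (T, b3); (B, b2).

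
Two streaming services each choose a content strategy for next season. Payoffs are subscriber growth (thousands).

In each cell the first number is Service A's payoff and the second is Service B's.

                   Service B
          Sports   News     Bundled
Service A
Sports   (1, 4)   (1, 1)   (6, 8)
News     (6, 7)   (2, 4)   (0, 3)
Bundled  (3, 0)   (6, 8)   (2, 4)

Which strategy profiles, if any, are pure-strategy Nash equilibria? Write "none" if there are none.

The pure Nash equilibria are (Sports, Bundled), (News, Sports), (Bundled, News).

Service A against Sports: payoffs 1, 6, 3 → best response News.
Service A against News: payoffs 1, 2, 6 → best response Bundled.
Service A against Bundled: payoffs 6, 0, 2 → best response Sports.
Service B against Sports: payoffs 4, 1, 8 → best response Bundled.
Service B against News: payoffs 7, 4, 3 → best response Sports.
Service B against Bundled: payoffs 0, 8, 4 → best response News.
Mutual best responses: (Sports, Bundled); (News, Sports); (Bundled, News).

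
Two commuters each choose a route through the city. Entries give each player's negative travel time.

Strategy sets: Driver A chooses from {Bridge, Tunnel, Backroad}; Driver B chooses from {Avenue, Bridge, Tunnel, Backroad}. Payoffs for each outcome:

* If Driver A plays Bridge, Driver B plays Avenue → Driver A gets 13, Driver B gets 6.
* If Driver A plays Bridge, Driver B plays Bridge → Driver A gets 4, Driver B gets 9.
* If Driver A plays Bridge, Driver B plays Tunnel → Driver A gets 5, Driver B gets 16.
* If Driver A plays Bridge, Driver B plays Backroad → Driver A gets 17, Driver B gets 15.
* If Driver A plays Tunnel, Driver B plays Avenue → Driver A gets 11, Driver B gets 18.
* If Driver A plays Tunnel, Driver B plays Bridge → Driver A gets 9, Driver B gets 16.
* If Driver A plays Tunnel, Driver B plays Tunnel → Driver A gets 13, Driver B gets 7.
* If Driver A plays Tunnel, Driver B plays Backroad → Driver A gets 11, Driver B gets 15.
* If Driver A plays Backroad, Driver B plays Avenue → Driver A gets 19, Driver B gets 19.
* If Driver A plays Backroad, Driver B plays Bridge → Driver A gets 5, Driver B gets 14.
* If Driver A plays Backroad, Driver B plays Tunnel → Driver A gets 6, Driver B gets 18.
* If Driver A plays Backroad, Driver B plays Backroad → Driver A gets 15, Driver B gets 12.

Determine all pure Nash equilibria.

For each player, find the best response to each opponent profile; mutual best responses are the pure NE.
Driver A against Avenue: payoffs 13, 11, 19 → best response Backroad.
Driver A against Bridge: payoffs 4, 9, 5 → best response Tunnel.
Driver A against Tunnel: payoffs 5, 13, 6 → best response Tunnel.
Driver A against Backroad: payoffs 17, 11, 15 → best response Bridge.
Driver B against Bridge: payoffs 6, 9, 16, 15 → best response Tunnel.
Driver B against Tunnel: payoffs 18, 16, 7, 15 → best response Avenue.
Driver B against Backroad: payoffs 19, 14, 18, 12 → best response Avenue.
Mutual best responses: (Backroad, Avenue).

(Backroad, Avenue)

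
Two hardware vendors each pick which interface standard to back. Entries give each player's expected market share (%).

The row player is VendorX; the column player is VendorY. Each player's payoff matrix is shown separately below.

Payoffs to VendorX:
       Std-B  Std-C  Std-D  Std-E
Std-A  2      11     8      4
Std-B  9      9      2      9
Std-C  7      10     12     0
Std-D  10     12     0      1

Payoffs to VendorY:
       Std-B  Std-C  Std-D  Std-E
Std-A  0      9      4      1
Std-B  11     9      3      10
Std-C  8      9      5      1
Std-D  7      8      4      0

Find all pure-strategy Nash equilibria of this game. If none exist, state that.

The unique pure-strategy Nash equilibrium is (Std-D, Std-C).

VendorX against Std-B: payoffs 2, 9, 7, 10 → best response Std-D.
VendorX against Std-C: payoffs 11, 9, 10, 12 → best response Std-D.
VendorX against Std-D: payoffs 8, 2, 12, 0 → best response Std-C.
VendorX against Std-E: payoffs 4, 9, 0, 1 → best response Std-B.
VendorY against Std-A: payoffs 0, 9, 4, 1 → best response Std-C.
VendorY against Std-B: payoffs 11, 9, 3, 10 → best response Std-B.
VendorY against Std-C: payoffs 8, 9, 5, 1 → best response Std-C.
VendorY against Std-D: payoffs 7, 8, 4, 0 → best response Std-C.
Mutual best responses: (Std-D, Std-C).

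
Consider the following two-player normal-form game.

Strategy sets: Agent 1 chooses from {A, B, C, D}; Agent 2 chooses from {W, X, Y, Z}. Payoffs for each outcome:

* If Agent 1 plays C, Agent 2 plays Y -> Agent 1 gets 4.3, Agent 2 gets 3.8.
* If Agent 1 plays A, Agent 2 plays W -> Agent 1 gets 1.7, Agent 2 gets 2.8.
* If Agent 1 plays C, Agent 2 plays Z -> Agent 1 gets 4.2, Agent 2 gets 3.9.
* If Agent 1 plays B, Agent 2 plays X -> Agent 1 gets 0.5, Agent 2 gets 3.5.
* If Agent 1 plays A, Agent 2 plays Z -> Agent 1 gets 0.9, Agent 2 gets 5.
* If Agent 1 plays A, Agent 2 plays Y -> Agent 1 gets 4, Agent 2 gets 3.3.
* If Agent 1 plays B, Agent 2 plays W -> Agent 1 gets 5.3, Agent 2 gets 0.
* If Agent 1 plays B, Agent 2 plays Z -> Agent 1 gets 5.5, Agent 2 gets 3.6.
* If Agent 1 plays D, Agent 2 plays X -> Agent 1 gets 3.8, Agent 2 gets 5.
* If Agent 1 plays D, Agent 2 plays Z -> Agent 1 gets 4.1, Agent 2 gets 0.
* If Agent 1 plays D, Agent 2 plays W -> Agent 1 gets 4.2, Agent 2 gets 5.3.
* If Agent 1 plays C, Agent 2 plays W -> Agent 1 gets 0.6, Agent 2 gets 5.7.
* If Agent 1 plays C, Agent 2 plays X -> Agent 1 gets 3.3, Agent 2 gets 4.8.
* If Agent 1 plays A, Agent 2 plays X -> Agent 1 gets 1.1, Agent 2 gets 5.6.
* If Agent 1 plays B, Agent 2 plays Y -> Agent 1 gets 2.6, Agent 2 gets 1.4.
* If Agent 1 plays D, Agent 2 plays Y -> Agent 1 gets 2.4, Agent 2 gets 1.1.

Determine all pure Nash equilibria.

Check each profile: it is a Nash equilibrium iff no player can strictly gain by switching unilaterally.
(A, W): Agent 1 can switch to B (1.7 → 5.3). Not NE.
(A, X): Agent 1 can switch to C (1.1 → 3.3). Not NE.
(A, Y): Agent 1 can switch to C (4 → 4.3). Not NE.
(A, Z): Agent 1 can switch to B (0.9 → 5.5). Not NE.
(B, W): Agent 2 can switch to X (0 → 3.5). Not NE.
(B, X): Agent 1 can switch to A (0.5 → 1.1). Not NE.
(B, Y): Agent 1 can switch to A (2.6 → 4). Not NE.
(B, Z): Agent 1 gets 5.5, best alternative 4.2; Agent 2 gets 3.6, best alternative 3.5. No profitable deviation — NE.
(C, W): Agent 1 can switch to A (0.6 → 1.7). Not NE.
(C, X): Agent 1 can switch to D (3.3 → 3.8). Not NE.
(C, Y): Agent 2 can switch to W (3.8 → 5.7). Not NE.
(The remaining 5 profiles each have a profitable deviation by the same check.)

Pure NE: (B, Z)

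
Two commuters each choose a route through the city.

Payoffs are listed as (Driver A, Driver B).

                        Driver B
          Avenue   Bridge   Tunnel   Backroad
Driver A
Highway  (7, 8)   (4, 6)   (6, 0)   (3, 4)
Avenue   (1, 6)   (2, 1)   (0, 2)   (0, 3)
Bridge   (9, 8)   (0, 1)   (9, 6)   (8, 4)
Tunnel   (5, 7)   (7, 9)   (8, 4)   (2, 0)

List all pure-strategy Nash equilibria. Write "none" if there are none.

Driver A against Avenue: payoffs 7, 1, 9, 5 → best response Bridge.
Driver A against Bridge: payoffs 4, 2, 0, 7 → best response Tunnel.
Driver A against Tunnel: payoffs 6, 0, 9, 8 → best response Bridge.
Driver A against Backroad: payoffs 3, 0, 8, 2 → best response Bridge.
Driver B against Highway: payoffs 8, 6, 0, 4 → best response Avenue.
Driver B against Avenue: payoffs 6, 1, 2, 3 → best response Avenue.
Driver B against Bridge: payoffs 8, 1, 6, 4 → best response Avenue.
Driver B against Tunnel: payoffs 7, 9, 4, 0 → best response Bridge.
Mutual best responses: (Bridge, Avenue); (Tunnel, Bridge).

(Bridge, Avenue) and (Tunnel, Bridge)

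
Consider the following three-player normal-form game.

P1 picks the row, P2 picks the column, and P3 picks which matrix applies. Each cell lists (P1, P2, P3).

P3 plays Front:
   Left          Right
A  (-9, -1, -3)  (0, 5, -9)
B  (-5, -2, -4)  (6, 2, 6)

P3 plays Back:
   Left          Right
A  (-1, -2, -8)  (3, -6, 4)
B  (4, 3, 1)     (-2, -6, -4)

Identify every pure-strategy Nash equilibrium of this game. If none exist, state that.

The pure Nash equilibria are (B, Left, Back), (B, Right, Front).

(A, Left, Front): P1 can switch to B (-9 → -5). Not NE.
(A, Left, Back): P1 can switch to B (-1 → 4). Not NE.
(A, Right, Front): P1 can switch to B (0 → 6). Not NE.
(A, Right, Back): P2 can switch to Left (-6 → -2). Not NE.
(B, Left, Front): P2 can switch to Right (-2 → 2). Not NE.
(B, Left, Back): P1 gets 4, best alternative -1; P2 gets 3, best alternative -6; P3 gets 1, best alternative -4. No profitable deviation — NE.
(B, Right, Front): P1 gets 6, best alternative 0; P2 gets 2, best alternative -2; P3 gets 6, best alternative -4. No profitable deviation — NE.
(B, Right, Back): P1 can switch to A (-2 → 3). Not NE.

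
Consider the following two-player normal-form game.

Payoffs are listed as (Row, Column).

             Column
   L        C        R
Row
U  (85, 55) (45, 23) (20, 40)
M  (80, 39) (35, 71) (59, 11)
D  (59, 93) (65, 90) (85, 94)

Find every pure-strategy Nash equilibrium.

(U, L), (D, R)

Row against L: payoffs 85, 80, 59 → best response U.
Row against C: payoffs 45, 35, 65 → best response D.
Row against R: payoffs 20, 59, 85 → best response D.
Column against U: payoffs 55, 23, 40 → best response L.
Column against M: payoffs 39, 71, 11 → best response C.
Column against D: payoffs 93, 90, 94 → best response R.
Mutual best responses: (U, L); (D, R).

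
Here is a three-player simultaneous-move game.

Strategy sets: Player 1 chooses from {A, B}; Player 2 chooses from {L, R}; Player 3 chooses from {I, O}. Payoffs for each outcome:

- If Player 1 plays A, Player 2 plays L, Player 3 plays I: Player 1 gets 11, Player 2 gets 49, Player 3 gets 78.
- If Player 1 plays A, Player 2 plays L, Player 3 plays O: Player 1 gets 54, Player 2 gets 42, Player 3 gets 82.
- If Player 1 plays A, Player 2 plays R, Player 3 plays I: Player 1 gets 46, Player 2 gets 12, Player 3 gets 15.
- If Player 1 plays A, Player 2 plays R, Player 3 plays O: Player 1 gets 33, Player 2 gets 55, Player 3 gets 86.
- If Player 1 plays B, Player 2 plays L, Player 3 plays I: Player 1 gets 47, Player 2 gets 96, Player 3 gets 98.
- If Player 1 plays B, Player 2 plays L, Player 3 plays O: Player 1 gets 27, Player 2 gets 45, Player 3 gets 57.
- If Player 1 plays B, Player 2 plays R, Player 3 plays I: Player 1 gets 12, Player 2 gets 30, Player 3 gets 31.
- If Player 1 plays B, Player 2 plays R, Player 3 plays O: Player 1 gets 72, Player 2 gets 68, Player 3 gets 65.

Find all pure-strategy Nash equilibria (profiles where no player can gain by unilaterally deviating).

(B, L, I); (B, R, O)

Player 1 against (L, I): payoffs 11, 47 → best response B.
Player 1 against (L, O): payoffs 54, 27 → best response A.
Player 1 against (R, I): payoffs 46, 12 → best response A.
Player 1 against (R, O): payoffs 33, 72 → best response B.
Player 2 against (A, I): payoffs 49, 12 → best response L.
Player 2 against (A, O): payoffs 42, 55 → best response R.
Player 2 against (B, I): payoffs 96, 30 → best response L.
Player 2 against (B, O): payoffs 45, 68 → best response R.
Player 3 against (A, L): payoffs 78, 82 → best response O.
Player 3 against (A, R): payoffs 15, 86 → best response O.
Player 3 against (B, L): payoffs 98, 57 → best response I.
Player 3 against (B, R): payoffs 31, 65 → best response O.
Mutual best responses: (B, L, I); (B, R, O).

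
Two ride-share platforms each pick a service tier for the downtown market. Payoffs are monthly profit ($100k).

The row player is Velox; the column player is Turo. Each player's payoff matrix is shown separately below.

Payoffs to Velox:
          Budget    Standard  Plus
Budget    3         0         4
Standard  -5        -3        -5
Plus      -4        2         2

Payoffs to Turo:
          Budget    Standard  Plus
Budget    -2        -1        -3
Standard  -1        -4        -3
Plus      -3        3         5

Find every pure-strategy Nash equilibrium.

For each player, find the best response to each opponent profile; mutual best responses are the pure NE.
Velox against Budget: payoffs 3, -5, -4 → best response Budget.
Velox against Standard: payoffs 0, -3, 2 → best response Plus.
Velox against Plus: payoffs 4, -5, 2 → best response Budget.
Turo against Budget: payoffs -2, -1, -3 → best response Standard.
Turo against Standard: payoffs -1, -4, -3 → best response Budget.
Turo against Plus: payoffs -3, 3, 5 → best response Plus.
No profile is a mutual best response for all players.

none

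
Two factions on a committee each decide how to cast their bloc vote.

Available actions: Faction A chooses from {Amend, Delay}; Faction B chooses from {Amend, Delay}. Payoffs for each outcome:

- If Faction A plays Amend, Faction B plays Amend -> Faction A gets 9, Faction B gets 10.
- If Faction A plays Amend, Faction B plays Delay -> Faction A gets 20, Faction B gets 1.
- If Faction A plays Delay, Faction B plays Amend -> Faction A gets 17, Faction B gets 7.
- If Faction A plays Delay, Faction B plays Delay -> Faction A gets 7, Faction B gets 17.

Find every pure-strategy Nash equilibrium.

Faction A against Amend: payoffs 9, 17 → best response Delay.
Faction A against Delay: payoffs 20, 7 → best response Amend.
Faction B against Amend: payoffs 10, 1 → best response Amend.
Faction B against Delay: payoffs 7, 17 → best response Delay.
No profile is a mutual best response for all players.

none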